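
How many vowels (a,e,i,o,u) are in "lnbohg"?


Input: lnbohg
Checking each character:
  'l' at position 0: consonant
  'n' at position 1: consonant
  'b' at position 2: consonant
  'o' at position 3: vowel (running total: 1)
  'h' at position 4: consonant
  'g' at position 5: consonant
Total vowels: 1

1


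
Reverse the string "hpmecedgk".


Input: hpmecedgk
Reading characters right to left:
  Position 8: 'k'
  Position 7: 'g'
  Position 6: 'd'
  Position 5: 'e'
  Position 4: 'c'
  Position 3: 'e'
  Position 2: 'm'
  Position 1: 'p'
  Position 0: 'h'
Reversed: kgdecemph

kgdecemph


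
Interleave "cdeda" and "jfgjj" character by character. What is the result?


Interleaving "cdeda" and "jfgjj":
  Position 0: 'c' from first, 'j' from second => "cj"
  Position 1: 'd' from first, 'f' from second => "df"
  Position 2: 'e' from first, 'g' from second => "eg"
  Position 3: 'd' from first, 'j' from second => "dj"
  Position 4: 'a' from first, 'j' from second => "aj"
Result: cjdfegdjaj

cjdfegdjaj


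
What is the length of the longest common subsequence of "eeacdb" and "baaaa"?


LCS of "eeacdb" and "baaaa"
DP table:
           b    a    a    a    a
      0    0    0    0    0    0
  e   0    0    0    0    0    0
  e   0    0    0    0    0    0
  a   0    0    1    1    1    1
  c   0    0    1    1    1    1
  d   0    0    1    1    1    1
  b   0    1    1    1    1    1
LCS length = dp[6][5] = 1

1


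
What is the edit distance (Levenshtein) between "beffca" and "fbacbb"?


Computing edit distance: "beffca" -> "fbacbb"
DP table:
           f    b    a    c    b    b
      0    1    2    3    4    5    6
  b   1    1    1    2    3    4    5
  e   2    2    2    2    3    4    5
  f   3    2    3    3    3    4    5
  f   4    3    3    4    4    4    5
  c   5    4    4    4    4    5    5
  a   6    5    5    4    5    5    6
Edit distance = dp[6][6] = 6

6


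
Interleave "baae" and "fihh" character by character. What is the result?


Interleaving "baae" and "fihh":
  Position 0: 'b' from first, 'f' from second => "bf"
  Position 1: 'a' from first, 'i' from second => "ai"
  Position 2: 'a' from first, 'h' from second => "ah"
  Position 3: 'e' from first, 'h' from second => "eh"
Result: bfaiaheh

bfaiaheh


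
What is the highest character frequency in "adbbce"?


Input: adbbce
Character counts:
  'a': 1
  'b': 2
  'c': 1
  'd': 1
  'e': 1
Maximum frequency: 2

2


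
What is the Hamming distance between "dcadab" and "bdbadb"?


Comparing "dcadab" and "bdbadb" position by position:
  Position 0: 'd' vs 'b' => differ
  Position 1: 'c' vs 'd' => differ
  Position 2: 'a' vs 'b' => differ
  Position 3: 'd' vs 'a' => differ
  Position 4: 'a' vs 'd' => differ
  Position 5: 'b' vs 'b' => same
Total differences (Hamming distance): 5

5


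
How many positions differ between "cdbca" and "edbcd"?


Comparing "cdbca" and "edbcd" position by position:
  Position 0: 'c' vs 'e' => DIFFER
  Position 1: 'd' vs 'd' => same
  Position 2: 'b' vs 'b' => same
  Position 3: 'c' vs 'c' => same
  Position 4: 'a' vs 'd' => DIFFER
Positions that differ: 2

2


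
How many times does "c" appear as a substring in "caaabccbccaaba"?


Searching for "c" in "caaabccbccaaba"
Scanning each position:
  Position 0: "c" => MATCH
  Position 1: "a" => no
  Position 2: "a" => no
  Position 3: "a" => no
  Position 4: "b" => no
  Position 5: "c" => MATCH
  Position 6: "c" => MATCH
  Position 7: "b" => no
  Position 8: "c" => MATCH
  Position 9: "c" => MATCH
  Position 10: "a" => no
  Position 11: "a" => no
  Position 12: "b" => no
  Position 13: "a" => no
Total occurrences: 5

5


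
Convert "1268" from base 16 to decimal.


Input: "1268" in base 16
Positional expansion:
  Digit '1' (value 1) x 16^3 = 4096
  Digit '2' (value 2) x 16^2 = 512
  Digit '6' (value 6) x 16^1 = 96
  Digit '8' (value 8) x 16^0 = 8
Sum = 4712

4712


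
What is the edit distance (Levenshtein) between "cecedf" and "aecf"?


Computing edit distance: "cecedf" -> "aecf"
DP table:
           a    e    c    f
      0    1    2    3    4
  c   1    1    2    2    3
  e   2    2    1    2    3
  c   3    3    2    1    2
  e   4    4    3    2    2
  d   5    5    4    3    3
  f   6    6    5    4    3
Edit distance = dp[6][4] = 3

3


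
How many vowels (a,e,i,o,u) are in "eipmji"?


Input: eipmji
Checking each character:
  'e' at position 0: vowel (running total: 1)
  'i' at position 1: vowel (running total: 2)
  'p' at position 2: consonant
  'm' at position 3: consonant
  'j' at position 4: consonant
  'i' at position 5: vowel (running total: 3)
Total vowels: 3

3


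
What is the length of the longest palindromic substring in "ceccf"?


Input: "ceccf"
Checking substrings for palindromes:
  [0:3] "cec" (len 3) => palindrome
  [2:4] "cc" (len 2) => palindrome
Longest palindromic substring: "cec" with length 3

3


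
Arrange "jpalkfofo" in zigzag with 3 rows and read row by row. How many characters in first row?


Zigzag "jpalkfofo" into 3 rows:
Placing characters:
  'j' => row 0
  'p' => row 1
  'a' => row 2
  'l' => row 1
  'k' => row 0
  'f' => row 1
  'o' => row 2
  'f' => row 1
  'o' => row 0
Rows:
  Row 0: "jko"
  Row 1: "plff"
  Row 2: "ao"
First row length: 3

3


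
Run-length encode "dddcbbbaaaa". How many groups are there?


Input: dddcbbbaaaa
Scanning for consecutive runs:
  Group 1: 'd' x 3 (positions 0-2)
  Group 2: 'c' x 1 (positions 3-3)
  Group 3: 'b' x 3 (positions 4-6)
  Group 4: 'a' x 4 (positions 7-10)
Total groups: 4

4


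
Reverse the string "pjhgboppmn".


Input: pjhgboppmn
Reading characters right to left:
  Position 9: 'n'
  Position 8: 'm'
  Position 7: 'p'
  Position 6: 'p'
  Position 5: 'o'
  Position 4: 'b'
  Position 3: 'g'
  Position 2: 'h'
  Position 1: 'j'
  Position 0: 'p'
Reversed: nmppobghjp

nmppobghjp


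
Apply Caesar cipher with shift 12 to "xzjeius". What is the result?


Caesar cipher: shift "xzjeius" by 12
  'x' (pos 23) + 12 = pos 9 = 'j'
  'z' (pos 25) + 12 = pos 11 = 'l'
  'j' (pos 9) + 12 = pos 21 = 'v'
  'e' (pos 4) + 12 = pos 16 = 'q'
  'i' (pos 8) + 12 = pos 20 = 'u'
  'u' (pos 20) + 12 = pos 6 = 'g'
  's' (pos 18) + 12 = pos 4 = 'e'
Result: jlvquge

jlvquge


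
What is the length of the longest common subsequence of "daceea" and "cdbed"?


LCS of "daceea" and "cdbed"
DP table:
           c    d    b    e    d
      0    0    0    0    0    0
  d   0    0    1    1    1    1
  a   0    0    1    1    1    1
  c   0    1    1    1    1    1
  e   0    1    1    1    2    2
  e   0    1    1    1    2    2
  a   0    1    1    1    2    2
LCS length = dp[6][5] = 2

2


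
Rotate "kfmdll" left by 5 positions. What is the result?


Input: "kfmdll", rotate left by 5
First 5 characters: "kfmdl"
Remaining characters: "l"
Concatenate remaining + first: "l" + "kfmdl" = "lkfmdl"

lkfmdl


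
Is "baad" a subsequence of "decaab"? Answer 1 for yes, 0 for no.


Check if "baad" is a subsequence of "decaab"
Greedy scan:
  Position 0 ('d'): no match needed
  Position 1 ('e'): no match needed
  Position 2 ('c'): no match needed
  Position 3 ('a'): no match needed
  Position 4 ('a'): no match needed
  Position 5 ('b'): matches sub[0] = 'b'
Only matched 1/4 characters => not a subsequence

0


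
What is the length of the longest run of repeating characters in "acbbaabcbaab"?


Input: "acbbaabcbaab"
Scanning for longest run:
  Position 1 ('c'): new char, reset run to 1
  Position 2 ('b'): new char, reset run to 1
  Position 3 ('b'): continues run of 'b', length=2
  Position 4 ('a'): new char, reset run to 1
  Position 5 ('a'): continues run of 'a', length=2
  Position 6 ('b'): new char, reset run to 1
  Position 7 ('c'): new char, reset run to 1
  Position 8 ('b'): new char, reset run to 1
  Position 9 ('a'): new char, reset run to 1
  Position 10 ('a'): continues run of 'a', length=2
  Position 11 ('b'): new char, reset run to 1
Longest run: 'b' with length 2

2


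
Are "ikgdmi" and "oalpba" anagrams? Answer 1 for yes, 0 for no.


Strings: "ikgdmi", "oalpba"
Sorted first:  dgiikm
Sorted second: aablop
Differ at position 0: 'd' vs 'a' => not anagrams

0


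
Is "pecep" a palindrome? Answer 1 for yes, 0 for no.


Input: pecep
Reversed: pecep
  Compare pos 0 ('p') with pos 4 ('p'): match
  Compare pos 1 ('e') with pos 3 ('e'): match
Result: palindrome

1


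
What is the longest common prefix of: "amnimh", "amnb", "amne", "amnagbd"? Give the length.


Words: amnimh, amnb, amne, amnagbd
  Position 0: all 'a' => match
  Position 1: all 'm' => match
  Position 2: all 'n' => match
  Position 3: ('i', 'b', 'e', 'a') => mismatch, stop
LCP = "amn" (length 3)

3


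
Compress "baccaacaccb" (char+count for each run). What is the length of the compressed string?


Input: baccaacaccb
Runs:
  'b' x 1 => "b1"
  'a' x 1 => "a1"
  'c' x 2 => "c2"
  'a' x 2 => "a2"
  'c' x 1 => "c1"
  'a' x 1 => "a1"
  'c' x 2 => "c2"
  'b' x 1 => "b1"
Compressed: "b1a1c2a2c1a1c2b1"
Compressed length: 16

16


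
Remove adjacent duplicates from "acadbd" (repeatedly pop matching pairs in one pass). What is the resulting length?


Input: acadbd
Stack-based adjacent duplicate removal:
  Read 'a': push. Stack: a
  Read 'c': push. Stack: ac
  Read 'a': push. Stack: aca
  Read 'd': push. Stack: acad
  Read 'b': push. Stack: acadb
  Read 'd': push. Stack: acadbd
Final stack: "acadbd" (length 6)

6


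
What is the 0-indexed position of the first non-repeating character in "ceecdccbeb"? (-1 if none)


Input: ceecdccbeb
Character frequencies:
  'b': 2
  'c': 4
  'd': 1
  'e': 3
Scanning left to right for freq == 1:
  Position 0 ('c'): freq=4, skip
  Position 1 ('e'): freq=3, skip
  Position 2 ('e'): freq=3, skip
  Position 3 ('c'): freq=4, skip
  Position 4 ('d'): unique! => answer = 4

4


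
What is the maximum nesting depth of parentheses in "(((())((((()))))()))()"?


Input: "(((())((((()))))()))()"
Tracking depth:
  Position 0 '(': depth becomes 1
  Position 1 '(': depth becomes 2
  Position 2 '(': depth becomes 3
  Position 3 '(': depth becomes 4
  Position 4 ')': depth becomes 3
  Position 5 ')': depth becomes 2
  Position 6 '(': depth becomes 3
  Position 7 '(': depth becomes 4
  Position 8 '(': depth becomes 5
  Position 9 '(': depth becomes 6
  Position 10 '(': depth becomes 7
  Position 11 ')': depth becomes 6
  Position 12 ')': depth becomes 5
  Position 13 ')': depth becomes 4
  Position 14 ')': depth becomes 3
  Position 15 ')': depth becomes 2
  Position 16 '(': depth becomes 3
  Position 17 ')': depth becomes 2
  Position 18 ')': depth becomes 1
  Position 19 ')': depth becomes 0
  Position 20 '(': depth becomes 1
  Position 21 ')': depth becomes 0
Maximum depth reached: 7

7


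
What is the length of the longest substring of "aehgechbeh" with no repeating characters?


Input: "aehgechbeh"
Sliding window (track last position of each char):
  Position 0 ('a'): window [0,0] length 1 -- new best
  Position 1 ('e'): window [0,1] length 2 -- new best
  Position 2 ('h'): window [0,2] length 3 -- new best
  Position 3 ('g'): window [0,3] length 4 -- new best
  Position 4 ('e'): repeat (last at 1), move window start to 2
  Position 4 ('e'): window [2,4] length 3
  Position 5 ('c'): window [2,5] length 4
  Position 6 ('h'): repeat (last at 2), move window start to 3
  Position 6 ('h'): window [3,6] length 4
  Position 7 ('b'): window [3,7] length 5 -- new best
  Position 8 ('e'): repeat (last at 4), move window start to 5
  Position 8 ('e'): window [5,8] length 4
  Position 9 ('h'): repeat (last at 6), move window start to 7
  Position 9 ('h'): window [7,9] length 3
Longest substring with no repeats: "gechb" with length 5

5


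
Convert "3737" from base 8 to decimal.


Input: "3737" in base 8
Positional expansion:
  Digit '3' (value 3) x 8^3 = 1536
  Digit '7' (value 7) x 8^2 = 448
  Digit '3' (value 3) x 8^1 = 24
  Digit '7' (value 7) x 8^0 = 7
Sum = 2015

2015


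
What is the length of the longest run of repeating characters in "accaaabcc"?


Input: "accaaabcc"
Scanning for longest run:
  Position 1 ('c'): new char, reset run to 1
  Position 2 ('c'): continues run of 'c', length=2
  Position 3 ('a'): new char, reset run to 1
  Position 4 ('a'): continues run of 'a', length=2
  Position 5 ('a'): continues run of 'a', length=3
  Position 6 ('b'): new char, reset run to 1
  Position 7 ('c'): new char, reset run to 1
  Position 8 ('c'): continues run of 'c', length=2
Longest run: 'a' with length 3

3


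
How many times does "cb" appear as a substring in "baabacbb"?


Searching for "cb" in "baabacbb"
Scanning each position:
  Position 0: "ba" => no
  Position 1: "aa" => no
  Position 2: "ab" => no
  Position 3: "ba" => no
  Position 4: "ac" => no
  Position 5: "cb" => MATCH
  Position 6: "bb" => no
Total occurrences: 1

1


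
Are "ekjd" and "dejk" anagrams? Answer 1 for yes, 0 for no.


Strings: "ekjd", "dejk"
Sorted first:  dejk
Sorted second: dejk
Sorted forms match => anagrams

1


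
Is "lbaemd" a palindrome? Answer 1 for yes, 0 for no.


Input: lbaemd
Reversed: dmeabl
  Compare pos 0 ('l') with pos 5 ('d'): MISMATCH
  Compare pos 1 ('b') with pos 4 ('m'): MISMATCH
  Compare pos 2 ('a') with pos 3 ('e'): MISMATCH
Result: not a palindrome

0


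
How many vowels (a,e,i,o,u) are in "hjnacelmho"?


Input: hjnacelmho
Checking each character:
  'h' at position 0: consonant
  'j' at position 1: consonant
  'n' at position 2: consonant
  'a' at position 3: vowel (running total: 1)
  'c' at position 4: consonant
  'e' at position 5: vowel (running total: 2)
  'l' at position 6: consonant
  'm' at position 7: consonant
  'h' at position 8: consonant
  'o' at position 9: vowel (running total: 3)
Total vowels: 3

3


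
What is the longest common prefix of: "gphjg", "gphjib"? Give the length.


Words: gphjg, gphjib
  Position 0: all 'g' => match
  Position 1: all 'p' => match
  Position 2: all 'h' => match
  Position 3: all 'j' => match
  Position 4: ('g', 'i') => mismatch, stop
LCP = "gphj" (length 4)

4


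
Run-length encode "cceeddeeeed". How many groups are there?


Input: cceeddeeeed
Scanning for consecutive runs:
  Group 1: 'c' x 2 (positions 0-1)
  Group 2: 'e' x 2 (positions 2-3)
  Group 3: 'd' x 2 (positions 4-5)
  Group 4: 'e' x 4 (positions 6-9)
  Group 5: 'd' x 1 (positions 10-10)
Total groups: 5

5


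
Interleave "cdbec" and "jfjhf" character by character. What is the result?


Interleaving "cdbec" and "jfjhf":
  Position 0: 'c' from first, 'j' from second => "cj"
  Position 1: 'd' from first, 'f' from second => "df"
  Position 2: 'b' from first, 'j' from second => "bj"
  Position 3: 'e' from first, 'h' from second => "eh"
  Position 4: 'c' from first, 'f' from second => "cf"
Result: cjdfbjehcf

cjdfbjehcf


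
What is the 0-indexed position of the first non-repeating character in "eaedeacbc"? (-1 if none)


Input: eaedeacbc
Character frequencies:
  'a': 2
  'b': 1
  'c': 2
  'd': 1
  'e': 3
Scanning left to right for freq == 1:
  Position 0 ('e'): freq=3, skip
  Position 1 ('a'): freq=2, skip
  Position 2 ('e'): freq=3, skip
  Position 3 ('d'): unique! => answer = 3

3


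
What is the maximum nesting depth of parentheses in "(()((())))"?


Input: "(()((())))"
Tracking depth:
  Position 0 '(': depth becomes 1
  Position 1 '(': depth becomes 2
  Position 2 ')': depth becomes 1
  Position 3 '(': depth becomes 2
  Position 4 '(': depth becomes 3
  Position 5 '(': depth becomes 4
  Position 6 ')': depth becomes 3
  Position 7 ')': depth becomes 2
  Position 8 ')': depth becomes 1
  Position 9 ')': depth becomes 0
Maximum depth reached: 4

4


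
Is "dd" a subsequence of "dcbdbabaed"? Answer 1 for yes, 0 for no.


Check if "dd" is a subsequence of "dcbdbabaed"
Greedy scan:
  Position 0 ('d'): matches sub[0] = 'd'
  Position 1 ('c'): no match needed
  Position 2 ('b'): no match needed
  Position 3 ('d'): matches sub[1] = 'd'
  Position 4 ('b'): no match needed
  Position 5 ('a'): no match needed
  Position 6 ('b'): no match needed
  Position 7 ('a'): no match needed
  Position 8 ('e'): no match needed
  Position 9 ('d'): no match needed
All 2 characters matched => is a subsequence

1


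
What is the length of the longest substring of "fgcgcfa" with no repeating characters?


Input: "fgcgcfa"
Sliding window (track last position of each char):
  Position 0 ('f'): window [0,0] length 1 -- new best
  Position 1 ('g'): window [0,1] length 2 -- new best
  Position 2 ('c'): window [0,2] length 3 -- new best
  Position 3 ('g'): repeat (last at 1), move window start to 2
  Position 3 ('g'): window [2,3] length 2
  Position 4 ('c'): repeat (last at 2), move window start to 3
  Position 4 ('c'): window [3,4] length 2
  Position 5 ('f'): window [3,5] length 3
  Position 6 ('a'): window [3,6] length 4 -- new best
Longest substring with no repeats: "gcfa" with length 4

4


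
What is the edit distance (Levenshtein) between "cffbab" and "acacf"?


Computing edit distance: "cffbab" -> "acacf"
DP table:
           a    c    a    c    f
      0    1    2    3    4    5
  c   1    1    1    2    3    4
  f   2    2    2    2    3    3
  f   3    3    3    3    3    3
  b   4    4    4    4    4    4
  a   5    4    5    4    5    5
  b   6    5    5    5    5    6
Edit distance = dp[6][5] = 6

6


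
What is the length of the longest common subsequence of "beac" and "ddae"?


LCS of "beac" and "ddae"
DP table:
           d    d    a    e
      0    0    0    0    0
  b   0    0    0    0    0
  e   0    0    0    0    1
  a   0    0    0    1    1
  c   0    0    0    1    1
LCS length = dp[4][4] = 1

1


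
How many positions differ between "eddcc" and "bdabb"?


Comparing "eddcc" and "bdabb" position by position:
  Position 0: 'e' vs 'b' => DIFFER
  Position 1: 'd' vs 'd' => same
  Position 2: 'd' vs 'a' => DIFFER
  Position 3: 'c' vs 'b' => DIFFER
  Position 4: 'c' vs 'b' => DIFFER
Positions that differ: 4

4


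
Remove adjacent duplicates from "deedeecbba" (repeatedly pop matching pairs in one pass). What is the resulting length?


Input: deedeecbba
Stack-based adjacent duplicate removal:
  Read 'd': push. Stack: d
  Read 'e': push. Stack: de
  Read 'e': matches stack top 'e' => pop. Stack: d
  Read 'd': matches stack top 'd' => pop. Stack: (empty)
  Read 'e': push. Stack: e
  Read 'e': matches stack top 'e' => pop. Stack: (empty)
  Read 'c': push. Stack: c
  Read 'b': push. Stack: cb
  Read 'b': matches stack top 'b' => pop. Stack: c
  Read 'a': push. Stack: ca
Final stack: "ca" (length 2)

2


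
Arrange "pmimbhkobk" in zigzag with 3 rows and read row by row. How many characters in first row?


Zigzag "pmimbhkobk" into 3 rows:
Placing characters:
  'p' => row 0
  'm' => row 1
  'i' => row 2
  'm' => row 1
  'b' => row 0
  'h' => row 1
  'k' => row 2
  'o' => row 1
  'b' => row 0
  'k' => row 1
Rows:
  Row 0: "pbb"
  Row 1: "mmhok"
  Row 2: "ik"
First row length: 3

3


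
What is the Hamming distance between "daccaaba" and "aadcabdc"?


Comparing "daccaaba" and "aadcabdc" position by position:
  Position 0: 'd' vs 'a' => differ
  Position 1: 'a' vs 'a' => same
  Position 2: 'c' vs 'd' => differ
  Position 3: 'c' vs 'c' => same
  Position 4: 'a' vs 'a' => same
  Position 5: 'a' vs 'b' => differ
  Position 6: 'b' vs 'd' => differ
  Position 7: 'a' vs 'c' => differ
Total differences (Hamming distance): 5

5


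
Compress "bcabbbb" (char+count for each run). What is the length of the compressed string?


Input: bcabbbb
Runs:
  'b' x 1 => "b1"
  'c' x 1 => "c1"
  'a' x 1 => "a1"
  'b' x 4 => "b4"
Compressed: "b1c1a1b4"
Compressed length: 8

8


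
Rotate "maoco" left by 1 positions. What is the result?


Input: "maoco", rotate left by 1
First 1 characters: "m"
Remaining characters: "aoco"
Concatenate remaining + first: "aoco" + "m" = "aocom"

aocom


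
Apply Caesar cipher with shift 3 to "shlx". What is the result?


Caesar cipher: shift "shlx" by 3
  's' (pos 18) + 3 = pos 21 = 'v'
  'h' (pos 7) + 3 = pos 10 = 'k'
  'l' (pos 11) + 3 = pos 14 = 'o'
  'x' (pos 23) + 3 = pos 0 = 'a'
Result: vkoa

vkoa


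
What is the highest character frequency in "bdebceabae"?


Input: bdebceabae
Character counts:
  'a': 2
  'b': 3
  'c': 1
  'd': 1
  'e': 3
Maximum frequency: 3

3


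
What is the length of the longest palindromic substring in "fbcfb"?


Input: "fbcfb"
Checking substrings for palindromes:
  No multi-char palindromic substrings found
Longest palindromic substring: "f" with length 1

1


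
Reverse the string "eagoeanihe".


Input: eagoeanihe
Reading characters right to left:
  Position 9: 'e'
  Position 8: 'h'
  Position 7: 'i'
  Position 6: 'n'
  Position 5: 'a'
  Position 4: 'e'
  Position 3: 'o'
  Position 2: 'g'
  Position 1: 'a'
  Position 0: 'e'
Reversed: ehinaeogae

ehinaeogae


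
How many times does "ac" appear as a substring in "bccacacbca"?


Searching for "ac" in "bccacacbca"
Scanning each position:
  Position 0: "bc" => no
  Position 1: "cc" => no
  Position 2: "ca" => no
  Position 3: "ac" => MATCH
  Position 4: "ca" => no
  Position 5: "ac" => MATCH
  Position 6: "cb" => no
  Position 7: "bc" => no
  Position 8: "ca" => no
Total occurrences: 2

2


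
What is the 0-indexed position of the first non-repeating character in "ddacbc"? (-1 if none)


Input: ddacbc
Character frequencies:
  'a': 1
  'b': 1
  'c': 2
  'd': 2
Scanning left to right for freq == 1:
  Position 0 ('d'): freq=2, skip
  Position 1 ('d'): freq=2, skip
  Position 2 ('a'): unique! => answer = 2

2


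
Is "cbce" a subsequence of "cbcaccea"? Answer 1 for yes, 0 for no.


Check if "cbce" is a subsequence of "cbcaccea"
Greedy scan:
  Position 0 ('c'): matches sub[0] = 'c'
  Position 1 ('b'): matches sub[1] = 'b'
  Position 2 ('c'): matches sub[2] = 'c'
  Position 3 ('a'): no match needed
  Position 4 ('c'): no match needed
  Position 5 ('c'): no match needed
  Position 6 ('e'): matches sub[3] = 'e'
  Position 7 ('a'): no match needed
All 4 characters matched => is a subsequence

1


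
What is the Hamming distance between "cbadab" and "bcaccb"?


Comparing "cbadab" and "bcaccb" position by position:
  Position 0: 'c' vs 'b' => differ
  Position 1: 'b' vs 'c' => differ
  Position 2: 'a' vs 'a' => same
  Position 3: 'd' vs 'c' => differ
  Position 4: 'a' vs 'c' => differ
  Position 5: 'b' vs 'b' => same
Total differences (Hamming distance): 4

4


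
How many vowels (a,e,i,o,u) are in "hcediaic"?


Input: hcediaic
Checking each character:
  'h' at position 0: consonant
  'c' at position 1: consonant
  'e' at position 2: vowel (running total: 1)
  'd' at position 3: consonant
  'i' at position 4: vowel (running total: 2)
  'a' at position 5: vowel (running total: 3)
  'i' at position 6: vowel (running total: 4)
  'c' at position 7: consonant
Total vowels: 4

4


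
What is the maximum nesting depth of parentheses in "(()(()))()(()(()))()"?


Input: "(()(()))()(()(()))()"
Tracking depth:
  Position 0 '(': depth becomes 1
  Position 1 '(': depth becomes 2
  Position 2 ')': depth becomes 1
  Position 3 '(': depth becomes 2
  Position 4 '(': depth becomes 3
  Position 5 ')': depth becomes 2
  Position 6 ')': depth becomes 1
  Position 7 ')': depth becomes 0
  Position 8 '(': depth becomes 1
  Position 9 ')': depth becomes 0
  Position 10 '(': depth becomes 1
  Position 11 '(': depth becomes 2
  Position 12 ')': depth becomes 1
  Position 13 '(': depth becomes 2
  Position 14 '(': depth becomes 3
  Position 15 ')': depth becomes 2
  Position 16 ')': depth becomes 1
  Position 17 ')': depth becomes 0
  Position 18 '(': depth becomes 1
  Position 19 ')': depth becomes 0
Maximum depth reached: 3

3


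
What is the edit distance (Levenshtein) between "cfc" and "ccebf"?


Computing edit distance: "cfc" -> "ccebf"
DP table:
           c    c    e    b    f
      0    1    2    3    4    5
  c   1    0    1    2    3    4
  f   2    1    1    2    3    3
  c   3    2    1    2    3    4
Edit distance = dp[3][5] = 4

4


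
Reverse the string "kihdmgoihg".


Input: kihdmgoihg
Reading characters right to left:
  Position 9: 'g'
  Position 8: 'h'
  Position 7: 'i'
  Position 6: 'o'
  Position 5: 'g'
  Position 4: 'm'
  Position 3: 'd'
  Position 2: 'h'
  Position 1: 'i'
  Position 0: 'k'
Reversed: ghiogmdhik

ghiogmdhik


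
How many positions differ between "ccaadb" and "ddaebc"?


Comparing "ccaadb" and "ddaebc" position by position:
  Position 0: 'c' vs 'd' => DIFFER
  Position 1: 'c' vs 'd' => DIFFER
  Position 2: 'a' vs 'a' => same
  Position 3: 'a' vs 'e' => DIFFER
  Position 4: 'd' vs 'b' => DIFFER
  Position 5: 'b' vs 'c' => DIFFER
Positions that differ: 5

5


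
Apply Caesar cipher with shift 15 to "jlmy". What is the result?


Caesar cipher: shift "jlmy" by 15
  'j' (pos 9) + 15 = pos 24 = 'y'
  'l' (pos 11) + 15 = pos 0 = 'a'
  'm' (pos 12) + 15 = pos 1 = 'b'
  'y' (pos 24) + 15 = pos 13 = 'n'
Result: yabn

yabn


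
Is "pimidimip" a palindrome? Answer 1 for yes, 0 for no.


Input: pimidimip
Reversed: pimidimip
  Compare pos 0 ('p') with pos 8 ('p'): match
  Compare pos 1 ('i') with pos 7 ('i'): match
  Compare pos 2 ('m') with pos 6 ('m'): match
  Compare pos 3 ('i') with pos 5 ('i'): match
Result: palindrome

1


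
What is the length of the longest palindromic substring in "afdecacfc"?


Input: "afdecacfc"
Checking substrings for palindromes:
  [4:7] "cac" (len 3) => palindrome
  [6:9] "cfc" (len 3) => palindrome
Longest palindromic substring: "cac" with length 3

3


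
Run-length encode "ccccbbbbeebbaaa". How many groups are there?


Input: ccccbbbbeebbaaa
Scanning for consecutive runs:
  Group 1: 'c' x 4 (positions 0-3)
  Group 2: 'b' x 4 (positions 4-7)
  Group 3: 'e' x 2 (positions 8-9)
  Group 4: 'b' x 2 (positions 10-11)
  Group 5: 'a' x 3 (positions 12-14)
Total groups: 5

5


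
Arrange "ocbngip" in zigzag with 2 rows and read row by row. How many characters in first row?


Zigzag "ocbngip" into 2 rows:
Placing characters:
  'o' => row 0
  'c' => row 1
  'b' => row 0
  'n' => row 1
  'g' => row 0
  'i' => row 1
  'p' => row 0
Rows:
  Row 0: "obgp"
  Row 1: "cni"
First row length: 4

4


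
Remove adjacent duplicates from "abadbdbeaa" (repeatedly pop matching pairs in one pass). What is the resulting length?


Input: abadbdbeaa
Stack-based adjacent duplicate removal:
  Read 'a': push. Stack: a
  Read 'b': push. Stack: ab
  Read 'a': push. Stack: aba
  Read 'd': push. Stack: abad
  Read 'b': push. Stack: abadb
  Read 'd': push. Stack: abadbd
  Read 'b': push. Stack: abadbdb
  Read 'e': push. Stack: abadbdbe
  Read 'a': push. Stack: abadbdbea
  Read 'a': matches stack top 'a' => pop. Stack: abadbdbe
Final stack: "abadbdbe" (length 8)

8


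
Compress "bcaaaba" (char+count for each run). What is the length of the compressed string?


Input: bcaaaba
Runs:
  'b' x 1 => "b1"
  'c' x 1 => "c1"
  'a' x 3 => "a3"
  'b' x 1 => "b1"
  'a' x 1 => "a1"
Compressed: "b1c1a3b1a1"
Compressed length: 10

10


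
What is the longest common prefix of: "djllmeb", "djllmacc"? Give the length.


Words: djllmeb, djllmacc
  Position 0: all 'd' => match
  Position 1: all 'j' => match
  Position 2: all 'l' => match
  Position 3: all 'l' => match
  Position 4: all 'm' => match
  Position 5: ('e', 'a') => mismatch, stop
LCP = "djllm" (length 5)

5


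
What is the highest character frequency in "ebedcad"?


Input: ebedcad
Character counts:
  'a': 1
  'b': 1
  'c': 1
  'd': 2
  'e': 2
Maximum frequency: 2

2


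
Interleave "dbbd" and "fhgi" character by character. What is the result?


Interleaving "dbbd" and "fhgi":
  Position 0: 'd' from first, 'f' from second => "df"
  Position 1: 'b' from first, 'h' from second => "bh"
  Position 2: 'b' from first, 'g' from second => "bg"
  Position 3: 'd' from first, 'i' from second => "di"
Result: dfbhbgdi

dfbhbgdi


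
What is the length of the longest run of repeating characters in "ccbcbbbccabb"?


Input: "ccbcbbbccabb"
Scanning for longest run:
  Position 1 ('c'): continues run of 'c', length=2
  Position 2 ('b'): new char, reset run to 1
  Position 3 ('c'): new char, reset run to 1
  Position 4 ('b'): new char, reset run to 1
  Position 5 ('b'): continues run of 'b', length=2
  Position 6 ('b'): continues run of 'b', length=3
  Position 7 ('c'): new char, reset run to 1
  Position 8 ('c'): continues run of 'c', length=2
  Position 9 ('a'): new char, reset run to 1
  Position 10 ('b'): new char, reset run to 1
  Position 11 ('b'): continues run of 'b', length=2
Longest run: 'b' with length 3

3


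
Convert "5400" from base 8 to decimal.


Input: "5400" in base 8
Positional expansion:
  Digit '5' (value 5) x 8^3 = 2560
  Digit '4' (value 4) x 8^2 = 256
  Digit '0' (value 0) x 8^1 = 0
  Digit '0' (value 0) x 8^0 = 0
Sum = 2816

2816


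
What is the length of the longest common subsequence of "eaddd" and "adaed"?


LCS of "eaddd" and "adaed"
DP table:
           a    d    a    e    d
      0    0    0    0    0    0
  e   0    0    0    0    1    1
  a   0    1    1    1    1    1
  d   0    1    2    2    2    2
  d   0    1    2    2    2    3
  d   0    1    2    2    2    3
LCS length = dp[5][5] = 3

3


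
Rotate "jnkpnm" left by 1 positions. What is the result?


Input: "jnkpnm", rotate left by 1
First 1 characters: "j"
Remaining characters: "nkpnm"
Concatenate remaining + first: "nkpnm" + "j" = "nkpnmj"

nkpnmj


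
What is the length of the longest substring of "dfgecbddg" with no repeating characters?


Input: "dfgecbddg"
Sliding window (track last position of each char):
  Position 0 ('d'): window [0,0] length 1 -- new best
  Position 1 ('f'): window [0,1] length 2 -- new best
  Position 2 ('g'): window [0,2] length 3 -- new best
  Position 3 ('e'): window [0,3] length 4 -- new best
  Position 4 ('c'): window [0,4] length 5 -- new best
  Position 5 ('b'): window [0,5] length 6 -- new best
  Position 6 ('d'): repeat (last at 0), move window start to 1
  Position 6 ('d'): window [1,6] length 6
  Position 7 ('d'): repeat (last at 6), move window start to 7
  Position 7 ('d'): window [7,7] length 1
  Position 8 ('g'): window [7,8] length 2
Longest substring with no repeats: "dfgecb" with length 6

6


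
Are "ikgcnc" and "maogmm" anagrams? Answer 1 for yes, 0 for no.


Strings: "ikgcnc", "maogmm"
Sorted first:  ccgikn
Sorted second: agmmmo
Differ at position 0: 'c' vs 'a' => not anagrams

0


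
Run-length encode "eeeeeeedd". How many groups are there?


Input: eeeeeeedd
Scanning for consecutive runs:
  Group 1: 'e' x 7 (positions 0-6)
  Group 2: 'd' x 2 (positions 7-8)
Total groups: 2

2


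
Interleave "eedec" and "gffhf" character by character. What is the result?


Interleaving "eedec" and "gffhf":
  Position 0: 'e' from first, 'g' from second => "eg"
  Position 1: 'e' from first, 'f' from second => "ef"
  Position 2: 'd' from first, 'f' from second => "df"
  Position 3: 'e' from first, 'h' from second => "eh"
  Position 4: 'c' from first, 'f' from second => "cf"
Result: egefdfehcf

egefdfehcf


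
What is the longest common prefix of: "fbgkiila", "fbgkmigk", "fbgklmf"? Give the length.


Words: fbgkiila, fbgkmigk, fbgklmf
  Position 0: all 'f' => match
  Position 1: all 'b' => match
  Position 2: all 'g' => match
  Position 3: all 'k' => match
  Position 4: ('i', 'm', 'l') => mismatch, stop
LCP = "fbgk" (length 4)

4


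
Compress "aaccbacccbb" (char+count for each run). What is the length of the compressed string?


Input: aaccbacccbb
Runs:
  'a' x 2 => "a2"
  'c' x 2 => "c2"
  'b' x 1 => "b1"
  'a' x 1 => "a1"
  'c' x 3 => "c3"
  'b' x 2 => "b2"
Compressed: "a2c2b1a1c3b2"
Compressed length: 12

12


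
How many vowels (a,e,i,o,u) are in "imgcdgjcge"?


Input: imgcdgjcge
Checking each character:
  'i' at position 0: vowel (running total: 1)
  'm' at position 1: consonant
  'g' at position 2: consonant
  'c' at position 3: consonant
  'd' at position 4: consonant
  'g' at position 5: consonant
  'j' at position 6: consonant
  'c' at position 7: consonant
  'g' at position 8: consonant
  'e' at position 9: vowel (running total: 2)
Total vowels: 2

2


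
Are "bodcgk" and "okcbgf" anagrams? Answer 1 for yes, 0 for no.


Strings: "bodcgk", "okcbgf"
Sorted first:  bcdgko
Sorted second: bcfgko
Differ at position 2: 'd' vs 'f' => not anagrams

0


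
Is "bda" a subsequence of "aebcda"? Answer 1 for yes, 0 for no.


Check if "bda" is a subsequence of "aebcda"
Greedy scan:
  Position 0 ('a'): no match needed
  Position 1 ('e'): no match needed
  Position 2 ('b'): matches sub[0] = 'b'
  Position 3 ('c'): no match needed
  Position 4 ('d'): matches sub[1] = 'd'
  Position 5 ('a'): matches sub[2] = 'a'
All 3 characters matched => is a subsequence

1


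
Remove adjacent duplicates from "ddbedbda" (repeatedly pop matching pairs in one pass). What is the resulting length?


Input: ddbedbda
Stack-based adjacent duplicate removal:
  Read 'd': push. Stack: d
  Read 'd': matches stack top 'd' => pop. Stack: (empty)
  Read 'b': push. Stack: b
  Read 'e': push. Stack: be
  Read 'd': push. Stack: bed
  Read 'b': push. Stack: bedb
  Read 'd': push. Stack: bedbd
  Read 'a': push. Stack: bedbda
Final stack: "bedbda" (length 6)

6


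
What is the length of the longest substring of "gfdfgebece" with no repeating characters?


Input: "gfdfgebece"
Sliding window (track last position of each char):
  Position 0 ('g'): window [0,0] length 1 -- new best
  Position 1 ('f'): window [0,1] length 2 -- new best
  Position 2 ('d'): window [0,2] length 3 -- new best
  Position 3 ('f'): repeat (last at 1), move window start to 2
  Position 3 ('f'): window [2,3] length 2
  Position 4 ('g'): window [2,4] length 3
  Position 5 ('e'): window [2,5] length 4 -- new best
  Position 6 ('b'): window [2,6] length 5 -- new best
  Position 7 ('e'): repeat (last at 5), move window start to 6
  Position 7 ('e'): window [6,7] length 2
  Position 8 ('c'): window [6,8] length 3
  Position 9 ('e'): repeat (last at 7), move window start to 8
  Position 9 ('e'): window [8,9] length 2
Longest substring with no repeats: "dfgeb" with length 5

5


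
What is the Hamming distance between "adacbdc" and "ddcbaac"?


Comparing "adacbdc" and "ddcbaac" position by position:
  Position 0: 'a' vs 'd' => differ
  Position 1: 'd' vs 'd' => same
  Position 2: 'a' vs 'c' => differ
  Position 3: 'c' vs 'b' => differ
  Position 4: 'b' vs 'a' => differ
  Position 5: 'd' vs 'a' => differ
  Position 6: 'c' vs 'c' => same
Total differences (Hamming distance): 5

5


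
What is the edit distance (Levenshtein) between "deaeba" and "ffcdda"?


Computing edit distance: "deaeba" -> "ffcdda"
DP table:
           f    f    c    d    d    a
      0    1    2    3    4    5    6
  d   1    1    2    3    3    4    5
  e   2    2    2    3    4    4    5
  a   3    3    3    3    4    5    4
  e   4    4    4    4    4    5    5
  b   5    5    5    5    5    5    6
  a   6    6    6    6    6    6    5
Edit distance = dp[6][6] = 5

5


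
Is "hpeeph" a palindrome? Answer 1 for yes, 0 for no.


Input: hpeeph
Reversed: hpeeph
  Compare pos 0 ('h') with pos 5 ('h'): match
  Compare pos 1 ('p') with pos 4 ('p'): match
  Compare pos 2 ('e') with pos 3 ('e'): match
Result: palindrome

1


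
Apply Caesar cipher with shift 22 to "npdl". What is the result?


Caesar cipher: shift "npdl" by 22
  'n' (pos 13) + 22 = pos 9 = 'j'
  'p' (pos 15) + 22 = pos 11 = 'l'
  'd' (pos 3) + 22 = pos 25 = 'z'
  'l' (pos 11) + 22 = pos 7 = 'h'
Result: jlzh

jlzh


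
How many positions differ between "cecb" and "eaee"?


Comparing "cecb" and "eaee" position by position:
  Position 0: 'c' vs 'e' => DIFFER
  Position 1: 'e' vs 'a' => DIFFER
  Position 2: 'c' vs 'e' => DIFFER
  Position 3: 'b' vs 'e' => DIFFER
Positions that differ: 4

4


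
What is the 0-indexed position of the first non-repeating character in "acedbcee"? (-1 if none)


Input: acedbcee
Character frequencies:
  'a': 1
  'b': 1
  'c': 2
  'd': 1
  'e': 3
Scanning left to right for freq == 1:
  Position 0 ('a'): unique! => answer = 0

0


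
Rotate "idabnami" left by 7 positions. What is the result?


Input: "idabnami", rotate left by 7
First 7 characters: "idabnam"
Remaining characters: "i"
Concatenate remaining + first: "i" + "idabnam" = "iidabnam"

iidabnam


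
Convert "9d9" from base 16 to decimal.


Input: "9d9" in base 16
Positional expansion:
  Digit '9' (value 9) x 16^2 = 2304
  Digit 'd' (value 13) x 16^1 = 208
  Digit '9' (value 9) x 16^0 = 9
Sum = 2521

2521


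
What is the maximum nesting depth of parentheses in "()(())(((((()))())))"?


Input: "()(())(((((()))())))"
Tracking depth:
  Position 0 '(': depth becomes 1
  Position 1 ')': depth becomes 0
  Position 2 '(': depth becomes 1
  Position 3 '(': depth becomes 2
  Position 4 ')': depth becomes 1
  Position 5 ')': depth becomes 0
  Position 6 '(': depth becomes 1
  Position 7 '(': depth becomes 2
  Position 8 '(': depth becomes 3
  Position 9 '(': depth becomes 4
  Position 10 '(': depth becomes 5
  Position 11 '(': depth becomes 6
  Position 12 ')': depth becomes 5
  Position 13 ')': depth becomes 4
  Position 14 ')': depth becomes 3
  Position 15 '(': depth becomes 4
  Position 16 ')': depth becomes 3
  Position 17 ')': depth becomes 2
  Position 18 ')': depth becomes 1
  Position 19 ')': depth becomes 0
Maximum depth reached: 6

6


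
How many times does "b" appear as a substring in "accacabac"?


Searching for "b" in "accacabac"
Scanning each position:
  Position 0: "a" => no
  Position 1: "c" => no
  Position 2: "c" => no
  Position 3: "a" => no
  Position 4: "c" => no
  Position 5: "a" => no
  Position 6: "b" => MATCH
  Position 7: "a" => no
  Position 8: "c" => no
Total occurrences: 1

1


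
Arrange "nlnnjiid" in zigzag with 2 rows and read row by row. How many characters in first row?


Zigzag "nlnnjiid" into 2 rows:
Placing characters:
  'n' => row 0
  'l' => row 1
  'n' => row 0
  'n' => row 1
  'j' => row 0
  'i' => row 1
  'i' => row 0
  'd' => row 1
Rows:
  Row 0: "nnji"
  Row 1: "lnid"
First row length: 4

4


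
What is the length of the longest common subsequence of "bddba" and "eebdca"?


LCS of "bddba" and "eebdca"
DP table:
           e    e    b    d    c    a
      0    0    0    0    0    0    0
  b   0    0    0    1    1    1    1
  d   0    0    0    1    2    2    2
  d   0    0    0    1    2    2    2
  b   0    0    0    1    2    2    2
  a   0    0    0    1    2    2    3
LCS length = dp[5][6] = 3

3


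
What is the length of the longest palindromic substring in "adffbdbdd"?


Input: "adffbdbdd"
Checking substrings for palindromes:
  [4:7] "bdb" (len 3) => palindrome
  [5:8] "dbd" (len 3) => palindrome
  [2:4] "ff" (len 2) => palindrome
  [7:9] "dd" (len 2) => palindrome
Longest palindromic substring: "bdb" with length 3

3


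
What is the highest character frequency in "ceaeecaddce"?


Input: ceaeecaddce
Character counts:
  'a': 2
  'c': 3
  'd': 2
  'e': 4
Maximum frequency: 4

4


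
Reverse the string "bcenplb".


Input: bcenplb
Reading characters right to left:
  Position 6: 'b'
  Position 5: 'l'
  Position 4: 'p'
  Position 3: 'n'
  Position 2: 'e'
  Position 1: 'c'
  Position 0: 'b'
Reversed: blpnecb

blpnecb


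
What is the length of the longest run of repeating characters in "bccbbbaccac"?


Input: "bccbbbaccac"
Scanning for longest run:
  Position 1 ('c'): new char, reset run to 1
  Position 2 ('c'): continues run of 'c', length=2
  Position 3 ('b'): new char, reset run to 1
  Position 4 ('b'): continues run of 'b', length=2
  Position 5 ('b'): continues run of 'b', length=3
  Position 6 ('a'): new char, reset run to 1
  Position 7 ('c'): new char, reset run to 1
  Position 8 ('c'): continues run of 'c', length=2
  Position 9 ('a'): new char, reset run to 1
  Position 10 ('c'): new char, reset run to 1
Longest run: 'b' with length 3

3


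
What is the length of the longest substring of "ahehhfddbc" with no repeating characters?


Input: "ahehhfddbc"
Sliding window (track last position of each char):
  Position 0 ('a'): window [0,0] length 1 -- new best
  Position 1 ('h'): window [0,1] length 2 -- new best
  Position 2 ('e'): window [0,2] length 3 -- new best
  Position 3 ('h'): repeat (last at 1), move window start to 2
  Position 3 ('h'): window [2,3] length 2
  Position 4 ('h'): repeat (last at 3), move window start to 4
  Position 4 ('h'): window [4,4] length 1
  Position 5 ('f'): window [4,5] length 2
  Position 6 ('d'): window [4,6] length 3
  Position 7 ('d'): repeat (last at 6), move window start to 7
  Position 7 ('d'): window [7,7] length 1
  Position 8 ('b'): window [7,8] length 2
  Position 9 ('c'): window [7,9] length 3
Longest substring with no repeats: "ahe" with length 3

3
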